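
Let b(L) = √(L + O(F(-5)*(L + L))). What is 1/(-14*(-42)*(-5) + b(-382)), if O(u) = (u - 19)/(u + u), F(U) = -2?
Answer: -8984640/26416007483 - 4*I*√222683653/26416007483 ≈ -0.00034012 - 2.2596e-6*I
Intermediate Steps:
O(u) = (-19 + u)/(2*u) (O(u) = (-19 + u)/((2*u)) = (-19 + u)*(1/(2*u)) = (-19 + u)/(2*u))
b(L) = √(L - (-19 - 4*L)/(8*L)) (b(L) = √(L + (-19 - 2*(L + L))/(2*((-2*(L + L))))) = √(L + (-19 - 4*L)/(2*((-4*L)))) = √(L + (-1/(4*L))*(-19 - 4*L)/2) = √(L - (-19 - 4*L)/(8*L)))
1/(-14*(-42)*(-5) + b(-382)) = 1/(-14*(-42)*(-5) + √(8 + 16*(-382) + 38/(-382))/4) = 1/(588*(-5) + √(8 - 6112 + 38*(-1/382))/4) = 1/(-2940 + √(8 - 6112 - 19/191)/4) = 1/(-2940 + √(-1165883/191)/4) = 1/(-2940 + (I*√222683653/191)/4) = 1/(-2940 + I*√222683653/764)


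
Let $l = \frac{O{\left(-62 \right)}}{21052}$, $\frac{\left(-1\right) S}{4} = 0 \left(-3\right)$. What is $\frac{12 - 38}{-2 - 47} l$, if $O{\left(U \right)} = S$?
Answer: $0$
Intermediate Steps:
$S = 0$ ($S = - 4 \cdot 0 \left(-3\right) = \left(-4\right) 0 = 0$)
$O{\left(U \right)} = 0$
$l = 0$ ($l = \frac{0}{21052} = 0 \cdot \frac{1}{21052} = 0$)
$\frac{12 - 38}{-2 - 47} l = \frac{12 - 38}{-2 - 47} \cdot 0 = - \frac{26}{-49} \cdot 0 = \left(-26\right) \left(- \frac{1}{49}\right) 0 = \frac{26}{49} \cdot 0 = 0$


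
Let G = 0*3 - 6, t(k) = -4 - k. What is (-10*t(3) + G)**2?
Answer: 4096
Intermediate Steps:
G = -6 (G = 0 - 6 = -6)
(-10*t(3) + G)**2 = (-10*(-4 - 1*3) - 6)**2 = (-10*(-4 - 3) - 6)**2 = (-10*(-7) - 6)**2 = (70 - 6)**2 = 64**2 = 4096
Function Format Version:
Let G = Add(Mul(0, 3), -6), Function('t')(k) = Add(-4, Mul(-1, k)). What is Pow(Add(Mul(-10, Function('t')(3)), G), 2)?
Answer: 4096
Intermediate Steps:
G = -6 (G = Add(0, -6) = -6)
Pow(Add(Mul(-10, Function('t')(3)), G), 2) = Pow(Add(Mul(-10, Add(-4, Mul(-1, 3))), -6), 2) = Pow(Add(Mul(-10, Add(-4, -3)), -6), 2) = Pow(Add(Mul(-10, -7), -6), 2) = Pow(Add(70, -6), 2) = Pow(64, 2) = 4096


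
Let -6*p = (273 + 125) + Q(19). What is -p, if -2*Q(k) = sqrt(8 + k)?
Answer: 199/3 - sqrt(3)/4 ≈ 65.900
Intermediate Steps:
Q(k) = -sqrt(8 + k)/2
p = -199/3 + sqrt(3)/4 (p = -((273 + 125) - sqrt(8 + 19)/2)/6 = -(398 - 3*sqrt(3)/2)/6 = -199/3 + sqrt(3)/4 ≈ -65.900)
-p = -(-199/3 + sqrt(3)/4) = 199/3 - sqrt(3)/4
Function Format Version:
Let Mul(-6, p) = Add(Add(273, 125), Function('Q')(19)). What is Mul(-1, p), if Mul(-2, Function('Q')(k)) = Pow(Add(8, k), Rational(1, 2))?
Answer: Add(Rational(199, 3), Mul(Rational(-1, 4), Pow(3, Rational(1, 2)))) ≈ 65.900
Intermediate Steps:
Function('Q')(k) = Mul(Rational(-1, 2), Pow(Add(8, k), Rational(1, 2)))
p = Add(Rational(-199, 3), Mul(Rational(1, 4), Pow(3, Rational(1, 2)))) (p = Mul(Rational(-1, 6), Add(Add(273, 125), Mul(Rational(-1, 2), Pow(Add(8, 19), Rational(1, 2))))) = Mul(Rational(-1, 6), Add(398, Mul(Rational(-1, 2), Pow(27, Rational(1, 2))))) = Mul(Rational(-1, 6), Add(398, Mul(Rational(-1, 2), Mul(3, Pow(3, Rational(1, 2)))))) = Mul(Rational(-1, 6), Add(398, Mul(Rational(-3, 2), Pow(3, Rational(1, 2))))) = Add(Rational(-199, 3), Mul(Rational(1, 4), Pow(3, Rational(1, 2)))) ≈ -65.900)
Mul(-1, p) = Mul(-1, Add(Rational(-199, 3), Mul(Rational(1, 4), Pow(3, Rational(1, 2))))) = Add(Rational(199, 3), Mul(Rational(-1, 4), Pow(3, Rational(1, 2))))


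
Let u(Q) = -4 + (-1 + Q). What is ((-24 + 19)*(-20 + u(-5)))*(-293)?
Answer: -43950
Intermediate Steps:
u(Q) = -5 + Q
((-24 + 19)*(-20 + u(-5)))*(-293) = ((-24 + 19)*(-20 + (-5 - 5)))*(-293) = -5*(-20 - 10)*(-293) = -5*(-30)*(-293) = 150*(-293) = -43950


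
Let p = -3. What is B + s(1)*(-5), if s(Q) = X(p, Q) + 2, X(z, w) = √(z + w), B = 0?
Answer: -10 - 5*I*√2 ≈ -10.0 - 7.0711*I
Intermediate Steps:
X(z, w) = √(w + z)
s(Q) = 2 + √(-3 + Q) (s(Q) = √(Q - 3) + 2 = √(-3 + Q) + 2 = 2 + √(-3 + Q))
B + s(1)*(-5) = 0 + (2 + √(-3 + 1))*(-5) = 0 + (2 + √(-2))*(-5) = 0 + (2 + I*√2)*(-5) = 0 + (-10 - 5*I*√2) = -10 - 5*I*√2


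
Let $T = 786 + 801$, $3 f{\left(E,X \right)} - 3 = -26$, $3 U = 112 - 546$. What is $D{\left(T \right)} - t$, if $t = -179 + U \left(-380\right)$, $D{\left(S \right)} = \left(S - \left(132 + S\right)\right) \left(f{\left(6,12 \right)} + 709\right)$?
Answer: $- \frac{442111}{3} \approx -1.4737 \cdot 10^{5}$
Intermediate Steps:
$U = - \frac{434}{3}$ ($U = \frac{112 - 546}{3} = \frac{1}{3} \left(-434\right) = - \frac{434}{3} \approx -144.67$)
$f{\left(E,X \right)} = - \frac{23}{3}$ ($f{\left(E,X \right)} = 1 + \frac{1}{3} \left(-26\right) = 1 - \frac{26}{3} = - \frac{23}{3}$)
$T = 1587$
$D{\left(S \right)} = -92576$ ($D{\left(S \right)} = \left(S - \left(132 + S\right)\right) \left(- \frac{23}{3} + 709\right) = \left(-132\right) \frac{2104}{3} = -92576$)
$t = \frac{164383}{3}$ ($t = -179 - - \frac{164920}{3} = -179 + \frac{164920}{3} = \frac{164383}{3} \approx 54794.0$)
$D{\left(T \right)} - t = -92576 - \frac{164383}{3} = - \frac{442111}{3}$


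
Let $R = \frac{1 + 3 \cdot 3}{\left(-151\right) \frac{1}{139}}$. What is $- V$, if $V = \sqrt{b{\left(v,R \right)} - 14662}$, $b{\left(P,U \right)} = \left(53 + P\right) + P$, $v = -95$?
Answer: $- i \sqrt{14799} \approx - 121.65 i$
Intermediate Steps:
$R = - \frac{1390}{151}$ ($R = \frac{1 + 9}{\left(-151\right) \frac{1}{139}} = \frac{10}{- \frac{151}{139}} = 10 \left(- \frac{139}{151}\right) = - \frac{1390}{151} \approx -9.2053$)
$b{\left(P,U \right)} = 53 + 2 P$
$V = i \sqrt{14799}$ ($V = \sqrt{\left(53 + 2 \left(-95\right)\right) - 14662} = \sqrt{\left(53 - 190\right) - 14662} = \sqrt{-137 - 14662} = \sqrt{-14799} = i \sqrt{14799} \approx 121.65 i$)
$- V = - i \sqrt{14799}$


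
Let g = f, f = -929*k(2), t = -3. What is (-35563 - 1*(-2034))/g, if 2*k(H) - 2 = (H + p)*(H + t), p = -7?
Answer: 67058/6503 ≈ 10.312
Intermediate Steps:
k(H) = 1 + (-7 + H)*(-3 + H)/2 (k(H) = 1 + ((H - 7)*(H - 3))/2 = 1 + ((-7 + H)*(-3 + H))/2 = 1 + (-7 + H)*(-3 + H)/2)
f = -6503/2 (f = -929*(23/2 + (½)*2² - 5*2) = -929*(23/2 + (½)*4 - 10) = -929*(23/2 + 2 - 10) = -929*7/2 = -6503/2 ≈ -3251.5)
g = -6503/2 ≈ -3251.5
(-35563 - 1*(-2034))/g = (-35563 - 1*(-2034))/(-6503/2) = (-35563 + 2034)*(-2/6503) = -33529*(-2/6503) = 67058/6503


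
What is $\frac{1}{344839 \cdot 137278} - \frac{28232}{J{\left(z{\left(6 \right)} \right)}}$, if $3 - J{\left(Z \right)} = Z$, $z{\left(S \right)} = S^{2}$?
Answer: $\frac{121497203117107}{142016424726} \approx 855.52$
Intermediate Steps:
$J{\left(Z \right)} = 3 - Z$
$\frac{1}{344839 \cdot 137278} - \frac{28232}{J{\left(z{\left(6 \right)} \right)}} = \frac{1}{344839 \cdot 137278} - \frac{28232}{3 - 6^{2}} = \frac{1}{344839} \cdot \frac{1}{137278} - \frac{28232}{3 - 36} = \frac{1}{47338808242} - \frac{28232}{3 - 36} = \frac{1}{47338808242} - \frac{28232}{-33} = \frac{1}{47338808242} - - \frac{28232}{33} = \frac{1}{47338808242} + \frac{28232}{33} = \frac{121497203117107}{142016424726}$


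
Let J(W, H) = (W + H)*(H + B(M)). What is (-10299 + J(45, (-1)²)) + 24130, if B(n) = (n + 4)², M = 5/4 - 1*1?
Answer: 117663/8 ≈ 14708.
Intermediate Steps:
M = ¼ (M = 5*(¼) - 1 = 5/4 - 1 = ¼ ≈ 0.25000)
B(n) = (4 + n)²
J(W, H) = (289/16 + H)*(H + W) (J(W, H) = (W + H)*(H + (4 + ¼)²) = (H + W)*(H + (17/4)²) = (H + W)*(H + 289/16) = (H + W)*(289/16 + H) = (289/16 + H)*(H + W))
(-10299 + J(45, (-1)²)) + 24130 = (-10299 + (((-1)²)² + (289/16)*(-1)² + (289/16)*45 + (-1)²*45)) + 24130 = (-10299 + (1² + (289/16)*1 + 13005/16 + 1*45)) + 24130 = (-10299 + (1 + 289/16 + 13005/16 + 45)) + 24130 = (-10299 + 7015/8) + 24130 = -75377/8 + 24130 = 117663/8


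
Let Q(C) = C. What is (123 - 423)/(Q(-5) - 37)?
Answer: 50/7 ≈ 7.1429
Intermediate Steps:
(123 - 423)/(Q(-5) - 37) = (123 - 423)/(-5 - 37) = -300/(-42) = -300*(-1/42) = 50/7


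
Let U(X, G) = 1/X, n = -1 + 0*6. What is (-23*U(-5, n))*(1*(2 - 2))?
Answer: 0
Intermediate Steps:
n = -1 (n = -1 + 0 = -1)
(-23*U(-5, n))*(1*(2 - 2)) = (-23/(-5))*(1*(2 - 2)) = (-23*(-⅕))*(1*0) = (23/5)*0 = 0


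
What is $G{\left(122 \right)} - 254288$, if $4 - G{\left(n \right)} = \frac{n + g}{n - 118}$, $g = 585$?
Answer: $- \frac{1017843}{4} \approx -2.5446 \cdot 10^{5}$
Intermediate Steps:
$G{\left(n \right)} = 4 - \frac{585 + n}{-118 + n}$ ($G{\left(n \right)} = 4 - \frac{n + 585}{n - 118} = 4 - \frac{585 + n}{-118 + n}$)
$G{\left(122 \right)} - 254288 = \frac{-1057 + 3 \cdot 122}{-118 + 122} - 254288 = \frac{-1057 + 366}{4} - 254288 = \frac{1}{4} \left(-691\right) - 254288 = - \frac{691}{4} - 254288 = - \frac{1017843}{4}$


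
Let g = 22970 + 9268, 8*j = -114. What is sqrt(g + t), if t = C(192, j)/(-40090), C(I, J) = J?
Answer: sqrt(574107205530)/4220 ≈ 179.55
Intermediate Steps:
j = -57/4 (j = (1/8)*(-114) = -57/4 ≈ -14.250)
g = 32238
t = 3/8440 (t = -57/4/(-40090) = -57/4*(-1/40090) = 3/8440 ≈ 0.00035545)
sqrt(g + t) = sqrt(32238 + 3/8440) = sqrt(272088723/8440) = sqrt(574107205530)/4220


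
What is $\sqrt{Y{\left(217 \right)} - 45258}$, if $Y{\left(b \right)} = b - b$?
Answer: $i \sqrt{45258} \approx 212.74 i$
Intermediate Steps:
$Y{\left(b \right)} = 0$
$\sqrt{Y{\left(217 \right)} - 45258} = \sqrt{0 - 45258} = \sqrt{-45258} = i \sqrt{45258}$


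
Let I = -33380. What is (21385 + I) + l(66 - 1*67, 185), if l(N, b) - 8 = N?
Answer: -11988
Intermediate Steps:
l(N, b) = 8 + N
(21385 + I) + l(66 - 1*67, 185) = (21385 - 33380) + (8 + (66 - 1*67)) = -11995 + (8 + (66 - 67)) = -11995 + (8 - 1) = -11995 + 7 = -11988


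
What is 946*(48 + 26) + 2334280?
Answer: 2404284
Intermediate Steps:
946*(48 + 26) + 2334280 = 946*74 + 2334280 = 70004 + 2334280 = 2404284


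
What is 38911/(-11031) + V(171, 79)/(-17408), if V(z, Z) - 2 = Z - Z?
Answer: -338692375/96013824 ≈ -3.5275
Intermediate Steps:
V(z, Z) = 2 (V(z, Z) = 2 + (Z - Z) = 2 + 0 = 2)
38911/(-11031) + V(171, 79)/(-17408) = 38911/(-11031) + 2/(-17408) = 38911*(-1/11031) + 2*(-1/17408) = -38911/11031 - 1/8704 = -338692375/96013824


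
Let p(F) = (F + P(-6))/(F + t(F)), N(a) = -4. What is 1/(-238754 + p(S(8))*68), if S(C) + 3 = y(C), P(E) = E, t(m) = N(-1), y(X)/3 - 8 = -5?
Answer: -1/238754 ≈ -4.1884e-6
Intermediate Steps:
y(X) = 9 (y(X) = 24 + 3*(-5) = 24 - 15 = 9)
t(m) = -4
S(C) = 6 (S(C) = -3 + 9 = 6)
p(F) = (-6 + F)/(-4 + F) (p(F) = (F - 6)/(F - 4) = (-6 + F)/(-4 + F))
1/(-238754 + p(S(8))*68) = 1/(-238754 + ((-6 + 6)/(-4 + 6))*68) = 1/(-238754 + (0/2)*68) = 1/(-238754 + ((½)*0)*68) = 1/(-238754 + 0*68) = 1/(-238754 + 0) = 1/(-238754) = -1/238754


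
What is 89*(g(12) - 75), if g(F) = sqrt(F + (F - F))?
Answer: -6675 + 178*sqrt(3) ≈ -6366.7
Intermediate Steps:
g(F) = sqrt(F) (g(F) = sqrt(F + 0) = sqrt(F))
89*(g(12) - 75) = 89*(sqrt(12) - 75) = 89*(2*sqrt(3) - 75) = 89*(-75 + 2*sqrt(3)) = -6675 + 178*sqrt(3)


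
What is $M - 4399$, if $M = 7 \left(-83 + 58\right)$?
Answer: $-4574$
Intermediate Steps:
$M = -175$ ($M = 7 \left(-25\right) = -175$)
$M - 4399 = -175 - 4399 = -4574$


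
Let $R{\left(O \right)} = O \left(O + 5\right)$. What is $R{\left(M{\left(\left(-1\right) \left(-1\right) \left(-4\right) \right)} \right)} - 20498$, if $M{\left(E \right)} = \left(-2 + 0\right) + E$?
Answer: $-20492$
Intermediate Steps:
$M{\left(E \right)} = -2 + E$
$R{\left(O \right)} = O \left(5 + O\right)$
$R{\left(M{\left(\left(-1\right) \left(-1\right) \left(-4\right) \right)} \right)} - 20498 = \left(-2 + \left(-1\right) \left(-1\right) \left(-4\right)\right) \left(5 + \left(-2 + \left(-1\right) \left(-1\right) \left(-4\right)\right)\right) - 20498 = \left(-2 + 1 \left(-4\right)\right) \left(5 + \left(-2 + 1 \left(-4\right)\right)\right) - 20498 = \left(-2 - 4\right) \left(5 - 6\right) - 20498 = - 6 \left(5 - 6\right) - 20498 = \left(-6\right) \left(-1\right) - 20498 = 6 - 20498 = -20492$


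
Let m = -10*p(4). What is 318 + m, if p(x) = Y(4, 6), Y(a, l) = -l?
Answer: 378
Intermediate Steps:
p(x) = -6 (p(x) = -1*6 = -6)
m = 60 (m = -10*(-6) = 60)
318 + m = 318 + 60 = 378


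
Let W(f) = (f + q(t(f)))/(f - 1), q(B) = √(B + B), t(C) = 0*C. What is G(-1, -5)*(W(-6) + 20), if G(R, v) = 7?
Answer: 146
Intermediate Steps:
t(C) = 0
q(B) = √2*√B (q(B) = √(2*B) = √2*√B)
W(f) = f/(-1 + f) (W(f) = (f + √2*√0)/(f - 1) = (f + √2*0)/(-1 + f) = (f + 0)/(-1 + f) = f/(-1 + f))
G(-1, -5)*(W(-6) + 20) = 7*(-6/(-1 - 6) + 20) = 7*(-6/(-7) + 20) = 7*(-6*(-⅐) + 20) = 7*(6/7 + 20) = 7*(146/7) = 146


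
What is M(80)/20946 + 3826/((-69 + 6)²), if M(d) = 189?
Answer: 26963179/27711558 ≈ 0.97299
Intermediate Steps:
M(80)/20946 + 3826/((-69 + 6)²) = 189/20946 + 3826/((-69 + 6)²) = 189*(1/20946) + 3826/((-63)²) = 63/6982 + 3826/3969 = 26963179/27711558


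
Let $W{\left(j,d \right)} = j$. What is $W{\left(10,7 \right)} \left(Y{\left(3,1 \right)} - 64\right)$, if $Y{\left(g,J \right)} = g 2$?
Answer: $-580$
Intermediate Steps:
$Y{\left(g,J \right)} = 2 g$
$W{\left(10,7 \right)} \left(Y{\left(3,1 \right)} - 64\right) = 10 \left(2 \cdot 3 - 64\right) = 10 \left(6 - 64\right) = 10 \left(-58\right) = -580$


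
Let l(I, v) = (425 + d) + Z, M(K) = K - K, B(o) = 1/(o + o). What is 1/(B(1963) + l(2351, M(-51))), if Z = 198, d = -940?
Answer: -3926/1244541 ≈ -0.0031546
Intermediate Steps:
B(o) = 1/(2*o)
M(K) = 0
l(I, v) = -317 (l(I, v) = (425 - 940) + 198 = -515 + 198 = -317)
1/(B(1963) + l(2351, M(-51))) = 1/((1/2)/1963 - 317) = 1/((1/2)*(1/1963) - 317) = 1/(1/3926 - 317) = 1/(-1244541/3926) = -3926/1244541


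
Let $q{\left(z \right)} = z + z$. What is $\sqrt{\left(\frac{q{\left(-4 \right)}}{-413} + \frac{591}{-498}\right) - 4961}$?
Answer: $\frac{i \sqrt{23323175947218}}{68558} \approx 70.443 i$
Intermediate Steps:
$q{\left(z \right)} = 2 z$
$\sqrt{\left(\frac{q{\left(-4 \right)}}{-413} + \frac{591}{-498}\right) - 4961} = \sqrt{\left(\frac{2 \left(-4\right)}{-413} + \frac{591}{-498}\right) - 4961} = \sqrt{\left(\left(-8\right) \left(- \frac{1}{413}\right) + 591 \left(- \frac{1}{498}\right)\right) - 4961} = \sqrt{\left(\frac{8}{413} - \frac{197}{166}\right) - 4961} = \sqrt{- \frac{80033}{68558} - 4961} = \sqrt{- \frac{340196271}{68558}} = \frac{i \sqrt{23323175947218}}{68558}$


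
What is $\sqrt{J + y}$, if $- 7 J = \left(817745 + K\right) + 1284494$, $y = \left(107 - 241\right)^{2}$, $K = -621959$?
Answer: $\frac{2 i \sqrt{2370529}}{7} \approx 439.9 i$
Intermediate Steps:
$y = 17956$ ($y = \left(-134\right)^{2} = 17956$)
$J = - \frac{1480280}{7}$ ($J = - \frac{\left(817745 - 621959\right) + 1284494}{7} = - \frac{195786 + 1284494}{7} = \left(- \frac{1}{7}\right) 1480280 = - \frac{1480280}{7} \approx -2.1147 \cdot 10^{5}$)
$\sqrt{J + y} = \sqrt{- \frac{1480280}{7} + 17956} = \sqrt{- \frac{1354588}{7}} = \frac{2 i \sqrt{2370529}}{7}$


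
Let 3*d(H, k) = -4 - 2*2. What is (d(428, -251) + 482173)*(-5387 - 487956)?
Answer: -713626076273/3 ≈ -2.3788e+11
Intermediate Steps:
d(H, k) = -8/3 (d(H, k) = (-4 - 2*2)/3 = (-4 - 4)/3 = (⅓)*(-8) = -8/3)
(d(428, -251) + 482173)*(-5387 - 487956) = (-8/3 + 482173)*(-5387 - 487956) = (1446511/3)*(-493343) = -713626076273/3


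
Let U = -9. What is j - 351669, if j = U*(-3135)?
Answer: -323454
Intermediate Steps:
j = 28215 (j = -9*(-3135) = 28215)
j - 351669 = 28215 - 351669 = -323454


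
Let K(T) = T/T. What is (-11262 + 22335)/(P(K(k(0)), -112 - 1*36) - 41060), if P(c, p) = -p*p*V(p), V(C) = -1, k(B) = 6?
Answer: -11073/19156 ≈ -0.57804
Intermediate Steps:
K(T) = 1
P(c, p) = p² (P(c, p) = -p*p*(-1) = -p²*(-1) = -(-1)*p² = p²)
(-11262 + 22335)/(P(K(k(0)), -112 - 1*36) - 41060) = (-11262 + 22335)/((-112 - 1*36)² - 41060) = 11073/((-112 - 36)² - 41060) = 11073/((-148)² - 41060) = 11073/(21904 - 41060) = 11073/(-19156) = 11073*(-1/19156) = -11073/19156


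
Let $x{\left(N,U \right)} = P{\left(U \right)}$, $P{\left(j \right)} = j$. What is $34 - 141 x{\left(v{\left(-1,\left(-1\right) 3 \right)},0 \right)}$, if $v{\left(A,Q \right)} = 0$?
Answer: $34$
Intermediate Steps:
$x{\left(N,U \right)} = U$
$34 - 141 x{\left(v{\left(-1,\left(-1\right) 3 \right)},0 \right)} = 34 - 0 = 34 + 0 = 34$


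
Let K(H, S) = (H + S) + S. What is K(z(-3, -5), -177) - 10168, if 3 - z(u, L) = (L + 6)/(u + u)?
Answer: -63113/6 ≈ -10519.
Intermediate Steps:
z(u, L) = 3 - (6 + L)/(2*u) (z(u, L) = 3 - (L + 6)/(u + u) = 3 - (6 + L)/(2*u))
K(H, S) = H + 2*S
K(z(-3, -5), -177) - 10168 = ((1/2)*(-6 - 1*(-5) + 6*(-3))/(-3) + 2*(-177)) - 10168 = ((1/2)*(-1/3)*(-6 + 5 - 18) - 354) - 10168 = ((1/2)*(-1/3)*(-19) - 354) - 10168 = (19/6 - 354) - 10168 = -2105/6 - 10168 = -63113/6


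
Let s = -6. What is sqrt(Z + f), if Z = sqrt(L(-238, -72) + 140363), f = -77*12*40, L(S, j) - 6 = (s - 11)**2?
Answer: sqrt(-36960 + sqrt(140658)) ≈ 191.27*I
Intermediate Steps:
L(S, j) = 295 (L(S, j) = 6 + (-6 - 11)**2 = 6 + (-17)**2 = 6 + 289 = 295)
f = -36960 (f = -924*40 = -36960)
Z = sqrt(140658) (Z = sqrt(295 + 140363) = sqrt(140658) ≈ 375.04)
sqrt(Z + f) = sqrt(sqrt(140658) - 36960) = sqrt(-36960 + sqrt(140658))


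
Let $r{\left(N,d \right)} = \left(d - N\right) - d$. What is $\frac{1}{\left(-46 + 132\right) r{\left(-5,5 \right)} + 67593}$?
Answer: $\frac{1}{68023} \approx 1.4701 \cdot 10^{-5}$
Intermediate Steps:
$r{\left(N,d \right)} = - N$
$\frac{1}{\left(-46 + 132\right) r{\left(-5,5 \right)} + 67593} = \frac{1}{\left(-46 + 132\right) \left(\left(-1\right) \left(-5\right)\right) + 67593} = \frac{1}{86 \cdot 5 + 67593} = \frac{1}{430 + 67593} = \frac{1}{68023}$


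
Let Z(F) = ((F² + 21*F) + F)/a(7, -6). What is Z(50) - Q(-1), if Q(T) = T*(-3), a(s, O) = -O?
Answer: 597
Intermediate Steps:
Z(F) = F²/6 + 11*F/3 (Z(F) = ((F² + 21*F) + F)/((-1*(-6))) = (F² + 22*F)/6 = (F² + 22*F)*(⅙) = F²/6 + 11*F/3)
Q(T) = -3*T
Z(50) - Q(-1) = (⅙)*50*(22 + 50) - (-3)*(-1) = (⅙)*50*72 - 1*3 = 600 - 3 = 597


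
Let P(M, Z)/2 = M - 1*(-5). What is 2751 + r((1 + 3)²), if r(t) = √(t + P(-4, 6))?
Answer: 2751 + 3*√2 ≈ 2755.2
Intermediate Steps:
P(M, Z) = 10 + 2*M (P(M, Z) = 2*(M - 1*(-5)) = 2*(M + 5) = 2*(5 + M) = 10 + 2*M)
r(t) = √(2 + t) (r(t) = √(t + (10 + 2*(-4))) = √(t + (10 - 8)) = √(t + 2) = √(2 + t))
2751 + r((1 + 3)²) = 2751 + √(2 + (1 + 3)²) = 2751 + √(2 + 4²) = 2751 + √(2 + 16) = 2751 + √18 = 2751 + 3*√2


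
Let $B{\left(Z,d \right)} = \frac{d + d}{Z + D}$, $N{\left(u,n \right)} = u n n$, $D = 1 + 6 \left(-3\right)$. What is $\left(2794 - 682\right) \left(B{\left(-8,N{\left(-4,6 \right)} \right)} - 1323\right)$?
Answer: $- \frac{69246144}{25} \approx -2.7698 \cdot 10^{6}$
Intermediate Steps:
$D = -17$ ($D = 1 - 18 = -17$)
$N{\left(u,n \right)} = u n^{2}$ ($N{\left(u,n \right)} = n u n = u n^{2}$)
$B{\left(Z,d \right)} = \frac{2 d}{-17 + Z}$ ($B{\left(Z,d \right)} = \frac{d + d}{Z - 17} = \frac{2 d}{-17 + Z}$)
$\left(2794 - 682\right) \left(B{\left(-8,N{\left(-4,6 \right)} \right)} - 1323\right) = \left(2794 - 682\right) \left(\frac{2 \left(- 4 \cdot 6^{2}\right)}{-17 - 8} - 1323\right) = 2112 \left(\frac{2 \left(\left(-4\right) 36\right)}{-25} - 1323\right) = 2112 \left(2 \left(-144\right) \left(- \frac{1}{25}\right) - 1323\right) = 2112 \left(\frac{288}{25} - 1323\right) = 2112 \left(- \frac{32787}{25}\right) = - \frac{69246144}{25}$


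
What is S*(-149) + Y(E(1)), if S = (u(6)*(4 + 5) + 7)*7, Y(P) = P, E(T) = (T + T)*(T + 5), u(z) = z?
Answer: -63611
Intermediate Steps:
E(T) = 2*T*(5 + T) (E(T) = (2*T)*(5 + T) = 2*T*(5 + T))
S = 427 (S = (6*(4 + 5) + 7)*7 = (6*9 + 7)*7 = (54 + 7)*7 = 61*7 = 427)
S*(-149) + Y(E(1)) = 427*(-149) + 2*1*(5 + 1) = -63623 + 2*1*6 = -63623 + 12 = -63611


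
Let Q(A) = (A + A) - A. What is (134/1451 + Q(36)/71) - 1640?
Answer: -168892690/103021 ≈ -1639.4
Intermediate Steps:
Q(A) = A (Q(A) = 2*A - A = A)
(134/1451 + Q(36)/71) - 1640 = (134/1451 + 36/71) - 1640 = 61750/103021 - 1640 = -168892690/103021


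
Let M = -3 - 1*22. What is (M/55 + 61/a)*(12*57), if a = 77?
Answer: 17784/77 ≈ 230.96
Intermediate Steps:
M = -25 (M = -3 - 22 = -25)
(M/55 + 61/a)*(12*57) = (-25/55 + 61/77)*(12*57) = (-25*1/55 + 61*(1/77))*684 = (-5/11 + 61/77)*684 = (26/77)*684 = 17784/77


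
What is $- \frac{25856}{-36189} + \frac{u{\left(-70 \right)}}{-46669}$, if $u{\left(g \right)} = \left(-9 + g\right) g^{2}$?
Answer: $\frac{2173633652}{241272063} \approx 9.0091$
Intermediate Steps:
$u{\left(g \right)} = g^{2} \left(-9 + g\right)$
$- \frac{25856}{-36189} + \frac{u{\left(-70 \right)}}{-46669} = - \frac{25856}{-36189} + \frac{\left(-70\right)^{2} \left(-9 - 70\right)}{-46669} = \left(-25856\right) \left(- \frac{1}{36189}\right) + 4900 \left(-79\right) \left(- \frac{1}{46669}\right) = \frac{25856}{36189} - - \frac{55300}{6667} = \frac{25856}{36189} + \frac{55300}{6667} = \frac{2173633652}{241272063}$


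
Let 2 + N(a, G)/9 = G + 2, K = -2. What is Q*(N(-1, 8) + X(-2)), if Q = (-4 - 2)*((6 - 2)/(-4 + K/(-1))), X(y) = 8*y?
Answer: 672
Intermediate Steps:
N(a, G) = 9*G (N(a, G) = -18 + 9*(G + 2) = -18 + 9*(2 + G) = -18 + (18 + 9*G) = 9*G)
Q = 12 (Q = (-4 - 2)*((6 - 2)/(-4 - 2/(-1))) = -24/(-4 - 2*(-1)) = -24/(-4 + 2) = -24/(-2) = -24*(-1)/2 = -6*(-2) = 12)
Q*(N(-1, 8) + X(-2)) = 12*(9*8 + 8*(-2)) = 12*(72 - 16) = 12*56 = 672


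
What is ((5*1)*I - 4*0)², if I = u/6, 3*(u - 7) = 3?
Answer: 400/9 ≈ 44.444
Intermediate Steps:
u = 8 (u = 7 + (⅓)*3 = 7 + 1 = 8)
I = 4/3 (I = 8/6 = 8*(⅙) = 4/3 ≈ 1.3333)
((5*1)*I - 4*0)² = ((5*1)*(4/3) - 4*0)² = (5*(4/3) + 0)² = (20/3 + 0)² = (20/3)² = 400/9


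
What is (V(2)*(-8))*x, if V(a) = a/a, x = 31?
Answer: -248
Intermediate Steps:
V(a) = 1
(V(2)*(-8))*x = (1*(-8))*31 = -8*31 = -248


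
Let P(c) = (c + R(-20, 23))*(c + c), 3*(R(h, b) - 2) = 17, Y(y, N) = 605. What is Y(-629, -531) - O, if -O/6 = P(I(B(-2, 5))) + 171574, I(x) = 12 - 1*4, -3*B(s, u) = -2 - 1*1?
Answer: 1031553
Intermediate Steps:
B(s, u) = 1 (B(s, u) = -(-2 - 1*1)/3 = -(-2 - 1)/3 = -1/3*(-3) = 1)
R(h, b) = 23/3 (R(h, b) = 2 + (1/3)*17 = 2 + 17/3 = 23/3)
I(x) = 8 (I(x) = 12 - 4 = 8)
P(c) = 2*c*(23/3 + c) (P(c) = (c + 23/3)*(c + c) = (23/3 + c)*(2*c) = 2*c*(23/3 + c))
O = -1030948 (O = -6*((2/3)*8*(23 + 3*8) + 171574) = -6*((2/3)*8*(23 + 24) + 171574) = -6*((2/3)*8*47 + 171574) = -6*(752/3 + 171574) = -6*515474/3 = -1030948)
Y(-629, -531) - O = 605 - 1*(-1030948) = 605 + 1030948 = 1031553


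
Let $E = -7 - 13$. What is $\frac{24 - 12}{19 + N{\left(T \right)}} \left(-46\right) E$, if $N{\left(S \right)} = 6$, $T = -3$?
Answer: $\frac{2208}{5} \approx 441.6$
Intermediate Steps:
$E = -20$ ($E = -7 - 13 = -20$)
$\frac{24 - 12}{19 + N{\left(T \right)}} \left(-46\right) E = \frac{24 - 12}{19 + 6} \left(-46\right) \left(-20\right) = \frac{12}{25} \left(-46\right) \left(-20\right) = \left(- \frac{552}{25}\right) \left(-20\right) = \frac{2208}{5}$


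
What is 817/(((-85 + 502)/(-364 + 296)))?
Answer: -55556/417 ≈ -133.23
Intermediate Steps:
817/(((-85 + 502)/(-364 + 296))) = 817/((417/(-68))) = 817/((417*(-1/68))) = 817/(-417/68) = 817*(-68/417) = -55556/417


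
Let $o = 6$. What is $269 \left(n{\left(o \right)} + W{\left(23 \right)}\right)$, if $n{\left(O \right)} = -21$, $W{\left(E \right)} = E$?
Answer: $538$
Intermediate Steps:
$269 \left(n{\left(o \right)} + W{\left(23 \right)}\right) = 269 \left(-21 + 23\right) = 269 \cdot 2 = 538$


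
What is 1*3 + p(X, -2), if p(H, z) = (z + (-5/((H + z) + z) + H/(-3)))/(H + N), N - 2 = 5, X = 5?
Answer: 41/18 ≈ 2.2778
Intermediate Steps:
N = 7 (N = 2 + 5 = 7)
p(H, z) = (z - 5/(H + 2*z) - H/3)/(7 + H) (p(H, z) = (z + (-5/((H + z) + z) + H/(-3)))/(H + 7) = (z + (-5/(H + 2*z) + H*(-⅓)))/(7 + H) = (z + (-5/(H + 2*z) - H/3))/(7 + H) = (z - 5/(H + 2*z) - H/3)/(7 + H))
1*3 + p(X, -2) = 1*3 + (-15 - 1*5² + 6*(-2)² + 5*(-2))/(3*(5² + 7*5 + 14*(-2) + 2*5*(-2))) = 3 + (-15 - 1*25 + 6*4 - 10)/(3*(25 + 35 - 28 - 20)) = 3 + (⅓)*(-15 - 25 + 24 - 10)/12 = 3 + (⅓)*(1/12)*(-26) = 3 - 13/18 = 41/18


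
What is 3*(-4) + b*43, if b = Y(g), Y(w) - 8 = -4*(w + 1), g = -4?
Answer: 848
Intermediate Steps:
Y(w) = 4 - 4*w (Y(w) = 8 - 4*(w + 1) = 8 - 4*(1 + w) = 8 + (-4 - 4*w) = 4 - 4*w)
b = 20 (b = 4 - 4*(-4) = 4 + 16 = 20)
3*(-4) + b*43 = 3*(-4) + 20*43 = -12 + 860 = 848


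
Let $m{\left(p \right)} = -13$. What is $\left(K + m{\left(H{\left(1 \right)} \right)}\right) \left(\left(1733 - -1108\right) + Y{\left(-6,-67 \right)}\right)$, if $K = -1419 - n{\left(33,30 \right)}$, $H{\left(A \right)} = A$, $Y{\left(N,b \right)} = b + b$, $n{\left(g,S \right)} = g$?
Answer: $-3965755$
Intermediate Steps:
$Y{\left(N,b \right)} = 2 b$
$K = -1452$ ($K = -1419 - 33 = -1452$)
$\left(K + m{\left(H{\left(1 \right)} \right)}\right) \left(\left(1733 - -1108\right) + Y{\left(-6,-67 \right)}\right) = \left(-1452 - 13\right) \left(\left(1733 - -1108\right) + 2 \left(-67\right)\right) = - 1465 \left(\left(1733 + 1108\right) - 134\right) = - 1465 \left(2841 - 134\right) = \left(-1465\right) 2707 = -3965755$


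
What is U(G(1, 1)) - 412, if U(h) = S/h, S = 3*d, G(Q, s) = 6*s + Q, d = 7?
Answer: -409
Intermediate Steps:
G(Q, s) = Q + 6*s
S = 21 (S = 3*7 = 21)
U(h) = 21/h
U(G(1, 1)) - 412 = 21/(1 + 6*1) - 412 = 21/(1 + 6) - 412 = 21/7 - 412 = 21*(⅐) - 412 = 3 - 412 = -409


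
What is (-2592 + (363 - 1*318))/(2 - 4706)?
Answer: 849/1568 ≈ 0.54145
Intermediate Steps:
(-2592 + (363 - 1*318))/(2 - 4706) = (-2592 + (363 - 318))/(-4704) = (-2592 + 45)*(-1/4704) = -2547*(-1/4704) = 849/1568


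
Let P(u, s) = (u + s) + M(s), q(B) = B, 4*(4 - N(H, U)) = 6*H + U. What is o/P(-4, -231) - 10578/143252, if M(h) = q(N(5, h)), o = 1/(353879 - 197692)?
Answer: -597251096593/8088237194826 ≈ -0.073842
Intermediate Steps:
o = 1/156187 ≈ 6.4026e-6
N(H, U) = 4 - 3*H/2 - U/4 (N(H, U) = 4 - (6*H + U)/4 = 4 - (U + 6*H)/4 = 4 + (-3*H/2 - U/4) = 4 - 3*H/2 - U/4)
M(h) = -7/2 - h/4 (M(h) = 4 - 3/2*5 - h/4 = 4 - 15/2 - h/4 = -7/2 - h/4)
P(u, s) = -7/2 + u + 3*s/4 (P(u, s) = (u + s) + (-7/2 - s/4) = (s + u) + (-7/2 - s/4) = -7/2 + u + 3*s/4)
o/P(-4, -231) - 10578/143252 = 1/(156187*(-7/2 - 4 + (¾)*(-231))) - 10578/143252 = 1/(156187*(-7/2 - 4 - 693/4)) - 10578*1/143252 = 1/(156187*(-723/4)) - 5289/71626 = (1/156187)*(-4/723) - 5289/71626 = -4/112923201 - 5289/71626 = -597251096593/8088237194826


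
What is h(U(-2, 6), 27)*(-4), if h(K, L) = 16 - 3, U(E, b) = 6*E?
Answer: -52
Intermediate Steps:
h(K, L) = 13
h(U(-2, 6), 27)*(-4) = 13*(-4) = -52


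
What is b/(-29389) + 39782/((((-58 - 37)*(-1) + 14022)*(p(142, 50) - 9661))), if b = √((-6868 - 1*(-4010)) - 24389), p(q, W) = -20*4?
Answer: -39782/137513697 - I*√27247/29389 ≈ -0.00028929 - 0.0056166*I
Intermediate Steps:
p(q, W) = -80
b = I*√27247 (b = √((-6868 + 4010) - 24389) = √(-2858 - 24389) = √(-27247) = I*√27247 ≈ 165.07*I)
b/(-29389) + 39782/((((-58 - 37)*(-1) + 14022)*(p(142, 50) - 9661))) = (I*√27247)/(-29389) + 39782/((((-58 - 37)*(-1) + 14022)*(-80 - 9661))) = (I*√27247)*(-1/29389) + 39782/(((-95*(-1) + 14022)*(-9741))) = -I*√27247/29389 + 39782/(((95 + 14022)*(-9741))) = -I*√27247/29389 + 39782/((14117*(-9741))) = -I*√27247/29389 + 39782/(-137513697) = -I*√27247/29389 + 39782*(-1/137513697) = -I*√27247/29389 - 39782/137513697 = -39782/137513697 - I*√27247/29389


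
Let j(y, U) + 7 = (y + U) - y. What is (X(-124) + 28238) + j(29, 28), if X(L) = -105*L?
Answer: 41279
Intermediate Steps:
j(y, U) = -7 + U (j(y, U) = -7 + ((y + U) - y) = -7 + ((U + y) - y) = -7 + U)
(X(-124) + 28238) + j(29, 28) = (-105*(-124) + 28238) + (-7 + 28) = (13020 + 28238) + 21 = 41258 + 21 = 41279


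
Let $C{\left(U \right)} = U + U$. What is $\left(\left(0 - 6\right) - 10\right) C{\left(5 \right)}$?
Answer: $-160$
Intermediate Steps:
$C{\left(U \right)} = 2 U$
$\left(\left(0 - 6\right) - 10\right) C{\left(5 \right)} = \left(\left(0 - 6\right) - 10\right) 2 \cdot 5 = \left(-6 - 10\right) 10 = \left(-16\right) 10 = -160$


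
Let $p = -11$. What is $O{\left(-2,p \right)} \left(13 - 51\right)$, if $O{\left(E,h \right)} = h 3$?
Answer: $1254$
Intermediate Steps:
$O{\left(E,h \right)} = 3 h$
$O{\left(-2,p \right)} \left(13 - 51\right) = 3 \left(-11\right) \left(13 - 51\right) = \left(-33\right) \left(-38\right) = 1254$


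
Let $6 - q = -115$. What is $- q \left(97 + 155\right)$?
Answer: $-30492$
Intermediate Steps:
$q = 121$ ($q = 6 - -115 = 6 + 115 = 121$)
$- q \left(97 + 155\right) = \left(-1\right) 121 \left(97 + 155\right) = \left(-121\right) 252 = -30492$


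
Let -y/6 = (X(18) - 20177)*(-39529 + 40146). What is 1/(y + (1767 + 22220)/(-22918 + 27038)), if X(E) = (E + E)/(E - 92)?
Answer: 152440/11386819947599 ≈ 1.3387e-8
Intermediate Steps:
X(E) = 2*E/(-92 + E) (X(E) = (2*E)/(-92 + E) = 2*E/(-92 + E))
y = 2763791034/37 (y = -6*(2*18/(-92 + 18) - 20177)*(-39529 + 40146) = -6*(2*18/(-74) - 20177)*617 = -6*(2*18*(-1/74) - 20177)*617 = -6*(-18/37 - 20177)*617 = -(-4479402)*617/37 = -6*(-460631839/37) = 2763791034/37 ≈ 7.4697e+7)
1/(y + (1767 + 22220)/(-22918 + 27038)) = 1/(2763791034/37 + (1767 + 22220)/(-22918 + 27038)) = 1/(2763791034/37 + 23987/4120) = 1/(11386819947599/152440) = 152440/11386819947599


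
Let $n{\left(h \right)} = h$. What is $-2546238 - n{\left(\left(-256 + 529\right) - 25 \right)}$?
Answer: $-2546486$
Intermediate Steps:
$-2546238 - n{\left(\left(-256 + 529\right) - 25 \right)} = -2546238 - \left(\left(-256 + 529\right) - 25\right) = -2546238 - \left(273 - 25\right) = -2546238 - 248 = -2546486$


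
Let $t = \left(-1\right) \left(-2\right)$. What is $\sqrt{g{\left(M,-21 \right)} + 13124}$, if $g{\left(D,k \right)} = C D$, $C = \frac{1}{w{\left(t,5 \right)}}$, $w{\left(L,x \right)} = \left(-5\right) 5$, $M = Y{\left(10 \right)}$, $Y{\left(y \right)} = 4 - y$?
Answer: $\frac{\sqrt{328106}}{5} \approx 114.56$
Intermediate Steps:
$M = -6$ ($M = 4 - 10 = -6$)
$t = 2$
$w{\left(L,x \right)} = -25$
$C = - \frac{1}{25}$ ($C = \frac{1}{-25} = - \frac{1}{25} \approx -0.04$)
$g{\left(D,k \right)} = - \frac{D}{25}$
$\sqrt{g{\left(M,-21 \right)} + 13124} = \sqrt{\left(- \frac{1}{25}\right) \left(-6\right) + 13124} = \sqrt{\frac{6}{25} + 13124} = \sqrt{\frac{328106}{25}} = \frac{\sqrt{328106}}{5}$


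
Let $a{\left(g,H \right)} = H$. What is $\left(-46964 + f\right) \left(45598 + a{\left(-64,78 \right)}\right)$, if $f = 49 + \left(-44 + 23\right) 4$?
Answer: $-2146726324$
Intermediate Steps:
$f = -35$ ($f = 49 - 84 = -35$)
$\left(-46964 + f\right) \left(45598 + a{\left(-64,78 \right)}\right) = \left(-46964 - 35\right) \left(45598 + 78\right) = \left(-46999\right) 45676 = -2146726324$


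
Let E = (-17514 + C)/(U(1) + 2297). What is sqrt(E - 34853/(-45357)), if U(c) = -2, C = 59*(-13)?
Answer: I*sqrt(5696965606470)/889695 ≈ 2.6828*I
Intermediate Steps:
C = -767
E = -18281/2295 (E = (-17514 - 767)/(-2 + 2297) = -18281/2295 ≈ -7.9656)
sqrt(E - 34853/(-45357)) = sqrt(-18281/2295 - 34853/(-45357)) = sqrt(-18281/2295 - 34853*(-1/45357)) = sqrt(-18281/2295 + 2681/3489) = sqrt(-19209838/2669085) = I*sqrt(5696965606470)/889695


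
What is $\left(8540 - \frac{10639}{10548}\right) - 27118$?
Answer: $- \frac{195971383}{10548} \approx -18579.0$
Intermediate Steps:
$\left(8540 - \frac{10639}{10548}\right) - 27118 = \frac{90069281}{10548} - 27118 = - \frac{195971383}{10548}$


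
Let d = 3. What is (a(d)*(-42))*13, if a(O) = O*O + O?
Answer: -6552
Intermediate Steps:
a(O) = O + O² (a(O) = O² + O = O + O²)
(a(d)*(-42))*13 = ((3*(1 + 3))*(-42))*13 = ((3*4)*(-42))*13 = (12*(-42))*13 = -504*13 = -6552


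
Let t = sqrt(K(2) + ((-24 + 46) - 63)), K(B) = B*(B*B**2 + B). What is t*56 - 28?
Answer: -28 + 56*I*sqrt(21) ≈ -28.0 + 256.62*I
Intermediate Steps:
K(B) = B*(B + B**3) (K(B) = B*(B**3 + B) = B*(B + B**3))
t = I*sqrt(21) (t = sqrt((2**2 + 2**4) + ((-24 + 46) - 63)) = sqrt((4 + 16) + (22 - 63)) = sqrt(20 - 41) = sqrt(-21) = I*sqrt(21) ≈ 4.5826*I)
t*56 - 28 = (I*sqrt(21))*56 - 28 = 56*I*sqrt(21) - 28 = -28 + 56*I*sqrt(21)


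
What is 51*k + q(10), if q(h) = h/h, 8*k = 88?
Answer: 562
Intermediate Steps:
k = 11 (k = (⅛)*88 = 11)
q(h) = 1
51*k + q(10) = 51*11 + 1 = 561 + 1 = 562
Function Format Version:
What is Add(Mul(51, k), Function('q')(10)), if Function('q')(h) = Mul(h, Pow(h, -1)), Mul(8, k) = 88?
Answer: 562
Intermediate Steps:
k = 11 (k = Mul(Rational(1, 8), 88) = 11)
Function('q')(h) = 1
Add(Mul(51, k), Function('q')(10)) = Add(Mul(51, 11), 1) = Add(561, 1) = 562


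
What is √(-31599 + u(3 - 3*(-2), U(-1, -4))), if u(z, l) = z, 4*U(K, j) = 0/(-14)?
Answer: 9*I*√390 ≈ 177.74*I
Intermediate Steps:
U(K, j) = 0 (U(K, j) = (0/(-14))/4 = (0*(-1/14))/4 = (¼)*0 = 0)
√(-31599 + u(3 - 3*(-2), U(-1, -4))) = √(-31599 + (3 - 3*(-2))) = √(-31599 + (3 + 6)) = √(-31599 + 9) = √(-31590) = 9*I*√390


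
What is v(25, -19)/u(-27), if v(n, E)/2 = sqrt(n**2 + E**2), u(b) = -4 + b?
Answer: -2*sqrt(986)/31 ≈ -2.0258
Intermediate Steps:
v(n, E) = 2*sqrt(E**2 + n**2) (v(n, E) = 2*sqrt(n**2 + E**2) = 2*sqrt(E**2 + n**2))
v(25, -19)/u(-27) = (2*sqrt((-19)**2 + 25**2))/(-4 - 27) = (2*sqrt(361 + 625))/(-31) = (2*sqrt(986))*(-1/31) = -2*sqrt(986)/31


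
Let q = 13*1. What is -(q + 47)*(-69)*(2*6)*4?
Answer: 198720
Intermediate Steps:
q = 13
-(q + 47)*(-69)*(2*6)*4 = -(13 + 47)*(-69)*(2*6)*4 = -60*(-69)*12*4 = -(-4140)*48 = -1*(-198720) = 198720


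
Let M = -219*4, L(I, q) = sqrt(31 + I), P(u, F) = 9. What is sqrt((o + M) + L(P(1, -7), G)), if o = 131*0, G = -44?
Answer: sqrt(-876 + 2*sqrt(10)) ≈ 29.49*I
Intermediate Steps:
o = 0
M = -876
sqrt((o + M) + L(P(1, -7), G)) = sqrt((0 - 876) + sqrt(31 + 9)) = sqrt(-876 + sqrt(40)) = sqrt(-876 + 2*sqrt(10))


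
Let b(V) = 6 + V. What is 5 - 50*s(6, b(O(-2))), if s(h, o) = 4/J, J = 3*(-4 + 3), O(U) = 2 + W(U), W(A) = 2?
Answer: 215/3 ≈ 71.667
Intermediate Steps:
O(U) = 4 (O(U) = 2 + 2 = 4)
J = -3 (J = 3*(-1) = -3)
s(h, o) = -4/3 (s(h, o) = 4/(-3) = 4*(-⅓) = -4/3)
5 - 50*s(6, b(O(-2))) = 5 - 50*(-4/3) = 5 + 200/3 = 215/3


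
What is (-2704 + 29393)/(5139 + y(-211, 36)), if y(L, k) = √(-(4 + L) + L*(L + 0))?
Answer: 137154771/26364593 - 53378*√11182/26364593 ≈ 4.9881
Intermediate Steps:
y(L, k) = √(-4 + L² - L) (y(L, k) = √((-4 - L) + L*L) = √((-4 - L) + L²) = √(-4 + L² - L))
(-2704 + 29393)/(5139 + y(-211, 36)) = (-2704 + 29393)/(5139 + √(-4 + (-211)² - 1*(-211))) = 26689/(5139 + √(-4 + 44521 + 211)) = 26689/(5139 + √44728) = 26689/(5139 + 2*√11182)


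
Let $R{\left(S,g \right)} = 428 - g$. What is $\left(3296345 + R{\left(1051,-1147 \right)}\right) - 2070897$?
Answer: $1227023$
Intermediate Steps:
$\left(3296345 + R{\left(1051,-1147 \right)}\right) - 2070897 = \left(3296345 + \left(428 - -1147\right)\right) - 2070897 = \left(3296345 + \left(428 + 1147\right)\right) - 2070897 = \left(3296345 + 1575\right) - 2070897 = 3297920 - 2070897 = 1227023$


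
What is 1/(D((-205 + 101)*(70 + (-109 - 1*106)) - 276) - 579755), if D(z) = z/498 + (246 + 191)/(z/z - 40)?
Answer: -1079/625535660 ≈ -1.7249e-6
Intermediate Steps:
D(z) = -437/39 + z/498 (D(z) = z*(1/498) + 437/(1 - 40) = z/498 + 437/(-39) = z/498 + 437*(-1/39) = z/498 - 437/39 = -437/39 + z/498)
1/(D((-205 + 101)*(70 + (-109 - 1*106)) - 276) - 579755) = 1/((-437/39 + ((-205 + 101)*(70 + (-109 - 1*106)) - 276)/498) - 579755) = 1/((-437/39 + (-104*(70 + (-109 - 106)) - 276)/498) - 579755) = 1/((-437/39 + (-104*(70 - 215) - 276)/498) - 579755) = 1/((-437/39 + (-104*(-145) - 276)/498) - 579755) = 1/((-437/39 + (15080 - 276)/498) - 579755) = 1/((-437/39 + (1/498)*14804) - 579755) = 1/((-437/39 + 7402/249) - 579755) = 1/(19985/1079 - 579755) = 1/(-625535660/1079) = -1079/625535660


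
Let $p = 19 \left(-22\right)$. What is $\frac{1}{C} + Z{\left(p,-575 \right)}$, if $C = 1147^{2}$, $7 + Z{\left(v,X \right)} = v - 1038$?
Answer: $- \frac{1924735966}{1315609} \approx -1463.0$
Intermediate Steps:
$p = -418$
$Z{\left(v,X \right)} = -1045 + v$ ($Z{\left(v,X \right)} = -7 + \left(v - 1038\right) = -7 + \left(-1038 + v\right) = -1045 + v$)
$C = 1315609$
$\frac{1}{C} + Z{\left(p,-575 \right)} = \frac{1}{1315609} - 1463 = - \frac{1924735966}{1315609}$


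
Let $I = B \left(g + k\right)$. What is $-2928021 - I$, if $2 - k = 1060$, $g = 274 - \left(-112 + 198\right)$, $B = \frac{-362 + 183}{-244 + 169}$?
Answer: $- \frac{14629723}{5} \approx -2.9259 \cdot 10^{6}$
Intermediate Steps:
$B = \frac{179}{75}$ ($B = - \frac{179}{-75} = \left(-179\right) \left(- \frac{1}{75}\right) = \frac{179}{75} \approx 2.3867$)
$g = 188$ ($g = 274 - 86 = 188$)
$k = -1058$ ($k = 2 - 1060 = -1058$)
$I = - \frac{10382}{5}$ ($I = \frac{179 \left(188 - 1058\right)}{75} = \frac{179}{75} \left(-870\right) = - \frac{10382}{5} \approx -2076.4$)
$-2928021 - I = -2928021 - - \frac{10382}{5} = -2928021 + \frac{10382}{5} = - \frac{14629723}{5}$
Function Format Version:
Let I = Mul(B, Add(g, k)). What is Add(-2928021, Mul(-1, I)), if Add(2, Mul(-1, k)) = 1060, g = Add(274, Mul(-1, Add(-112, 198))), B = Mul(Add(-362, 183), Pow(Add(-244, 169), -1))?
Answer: Rational(-14629723, 5) ≈ -2.9259e+6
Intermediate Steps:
B = Rational(179, 75) (B = Mul(-179, Pow(-75, -1)) = Mul(-179, Rational(-1, 75)) = Rational(179, 75) ≈ 2.3867)
g = 188 (g = Add(274, Mul(-1, 86)) = Add(274, -86) = 188)
k = -1058 (k = Add(2, Mul(-1, 1060)) = Add(2, -1060) = -1058)
I = Rational(-10382, 5) (I = Mul(Rational(179, 75), Add(188, -1058)) = Mul(Rational(179, 75), -870) = Rational(-10382, 5) ≈ -2076.4)
Add(-2928021, Mul(-1, I)) = Add(-2928021, Mul(-1, Rational(-10382, 5))) = Add(-2928021, Rational(10382, 5)) = Rational(-14629723, 5)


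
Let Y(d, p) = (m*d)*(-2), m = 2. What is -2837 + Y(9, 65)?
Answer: -2873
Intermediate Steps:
Y(d, p) = -4*d (Y(d, p) = (2*d)*(-2) = -4*d)
-2837 + Y(9, 65) = -2837 - 4*9 = -2837 - 36 = -2873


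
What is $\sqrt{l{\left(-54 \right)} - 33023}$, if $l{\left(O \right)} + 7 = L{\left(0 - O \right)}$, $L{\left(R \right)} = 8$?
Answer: $i \sqrt{33022} \approx 181.72 i$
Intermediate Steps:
$l{\left(O \right)} = 1$ ($l{\left(O \right)} = -7 + 8 = 1$)
$\sqrt{l{\left(-54 \right)} - 33023} = \sqrt{1 - 33023} = \sqrt{-33022} = i \sqrt{33022}$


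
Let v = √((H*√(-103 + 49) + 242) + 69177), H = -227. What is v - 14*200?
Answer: -2800 + √(69419 - 681*I*√6) ≈ -2536.5 - 3.1654*I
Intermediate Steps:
v = √(69419 - 681*I*√6) (v = √((-227*√(-103 + 49) + 242) + 69177) = √((-681*I*√6 + 242) + 69177) = √((242 - 681*I*√6) + 69177) = √(69419 - 681*I*√6) ≈ 263.49 - 3.165*I)
v - 14*200 = √(69419 - 681*I*√6) - 14*200 = √(69419 - 681*I*√6) - 1*2800 = √(69419 - 681*I*√6) - 2800 = -2800 + √(69419 - 681*I*√6)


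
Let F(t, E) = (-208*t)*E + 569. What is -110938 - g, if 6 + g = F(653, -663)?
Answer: -90162813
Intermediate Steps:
F(t, E) = 569 - 208*E*t (F(t, E) = -208*E*t + 569 = 569 - 208*E*t)
g = 90051875 (g = -6 + (569 - 208*(-663)*653) = -6 + (569 + 90051312) = -6 + 90051881 = 90051875)
-110938 - g = -110938 - 1*90051875 = -110938 - 90051875 = -90162813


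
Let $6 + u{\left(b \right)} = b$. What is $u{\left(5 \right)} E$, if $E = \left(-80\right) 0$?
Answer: $0$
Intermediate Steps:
$u{\left(b \right)} = -6 + b$
$E = 0$
$u{\left(5 \right)} E = \left(-6 + 5\right) 0 = \left(-1\right) 0 = 0$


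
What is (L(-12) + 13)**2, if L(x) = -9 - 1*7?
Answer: 9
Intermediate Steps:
L(x) = -16 (L(x) = -9 - 7 = -16)
(L(-12) + 13)**2 = (-16 + 13)**2 = (-3)**2 = 9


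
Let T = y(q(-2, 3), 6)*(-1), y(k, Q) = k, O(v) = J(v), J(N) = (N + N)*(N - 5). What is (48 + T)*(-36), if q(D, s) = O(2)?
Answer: -2160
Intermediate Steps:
J(N) = 2*N*(-5 + N) (J(N) = (2*N)*(-5 + N) = 2*N*(-5 + N))
O(v) = 2*v*(-5 + v)
q(D, s) = -12 (q(D, s) = 2*2*(-5 + 2) = 2*2*(-3) = -12)
T = 12 (T = -12*(-1) = 12)
(48 + T)*(-36) = (48 + 12)*(-36) = 60*(-36) = -2160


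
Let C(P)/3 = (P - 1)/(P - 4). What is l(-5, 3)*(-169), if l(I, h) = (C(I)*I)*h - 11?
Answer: 6929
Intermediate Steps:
C(P) = 3*(-1 + P)/(-4 + P) (C(P) = 3*((P - 1)/(P - 4)) = 3*((-1 + P)/(-4 + P)) = 3*(-1 + P)/(-4 + P))
l(I, h) = -11 + 3*I*h*(-1 + I)/(-4 + I) (l(I, h) = ((3*(-1 + I)/(-4 + I))*I)*h - 11 = (3*I*(-1 + I)/(-4 + I))*h - 11 = 3*I*h*(-1 + I)/(-4 + I) - 11 = -11 + 3*I*h*(-1 + I)/(-4 + I))
l(-5, 3)*(-169) = ((44 - 11*(-5) + 3*(-5)*3*(-1 - 5))/(-4 - 5))*(-169) = ((44 + 55 + 3*(-5)*3*(-6))/(-9))*(-169) = -(44 + 55 + 270)/9*(-169) = -⅑*369*(-169) = -41*(-169) = 6929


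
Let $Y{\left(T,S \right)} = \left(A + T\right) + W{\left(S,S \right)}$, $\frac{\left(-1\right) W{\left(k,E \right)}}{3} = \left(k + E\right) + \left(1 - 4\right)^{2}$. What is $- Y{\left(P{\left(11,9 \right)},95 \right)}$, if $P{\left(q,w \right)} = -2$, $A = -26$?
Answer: $625$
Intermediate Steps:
$W{\left(k,E \right)} = -27 - 3 E - 3 k$ ($W{\left(k,E \right)} = - 3 \left(\left(k + E\right) + \left(1 - 4\right)^{2}\right) = - 3 \left(\left(E + k\right) + \left(-3\right)^{2}\right) = - 3 \left(\left(E + k\right) + 9\right) = - 3 \left(9 + E + k\right) = -27 - 3 E - 3 k$)
$Y{\left(T,S \right)} = -53 + T - 6 S$ ($Y{\left(T,S \right)} = \left(-26 + T\right) - \left(27 + 6 S\right) = -53 + T - 6 S$)
$- Y{\left(P{\left(11,9 \right)},95 \right)} = - (-53 - 2 - 570) = \left(-1\right) \left(-625\right) = 625$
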